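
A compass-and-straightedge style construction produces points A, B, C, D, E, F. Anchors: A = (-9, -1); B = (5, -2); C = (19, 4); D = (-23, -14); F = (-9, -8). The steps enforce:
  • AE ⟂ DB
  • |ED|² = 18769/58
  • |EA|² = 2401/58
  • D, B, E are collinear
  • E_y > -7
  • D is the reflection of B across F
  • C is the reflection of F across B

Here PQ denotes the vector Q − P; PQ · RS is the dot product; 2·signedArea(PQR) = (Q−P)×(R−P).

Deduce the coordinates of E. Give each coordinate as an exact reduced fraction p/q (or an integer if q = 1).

1. E_x = -375/58  [D, B, E are collinear ∩ AE ⟂ DB]
2. E_y = -401/58  [D, B, E are collinear ∩ AE ⟂ DB]
   → E = (-375/58, -401/58)

E = (-375/58, -401/58)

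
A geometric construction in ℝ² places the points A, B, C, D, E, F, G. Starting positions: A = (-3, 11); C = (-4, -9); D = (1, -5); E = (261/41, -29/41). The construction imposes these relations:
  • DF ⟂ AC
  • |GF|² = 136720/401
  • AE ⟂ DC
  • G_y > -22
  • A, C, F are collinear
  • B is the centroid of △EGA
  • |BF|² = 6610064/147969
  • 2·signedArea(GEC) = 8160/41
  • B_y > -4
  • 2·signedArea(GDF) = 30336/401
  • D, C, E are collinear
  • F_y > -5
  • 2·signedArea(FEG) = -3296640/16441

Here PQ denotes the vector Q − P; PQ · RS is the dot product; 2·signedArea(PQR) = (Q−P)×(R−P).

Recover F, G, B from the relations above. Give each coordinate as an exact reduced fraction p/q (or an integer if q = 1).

1. F_x = -1519/401  [A, C, F are collinear ∩ DF ⟂ AC]
2. F_y = -1909/401  [A, C, F are collinear ∩ DF ⟂ AC]
   → F = (-1519/401, -1909/401)
3. G_x = 5  [2·signedArea(GEC) = 8160/41 ∩ 2·signedArea(GDF) = 30336/401]
4. G_y = -21  [2·signedArea(GEC) = 8160/41 ∩ 2·signedArea(GDF) = 30336/401]
   → G = (5, -21)
5. B_x = 343/123  [B is the centroid of △EGA]
6. B_y = -439/123  [B is the centroid of △EGA]
   → B = (343/123, -439/123)

B = (343/123, -439/123)
F = (-1519/401, -1909/401)
G = (5, -21)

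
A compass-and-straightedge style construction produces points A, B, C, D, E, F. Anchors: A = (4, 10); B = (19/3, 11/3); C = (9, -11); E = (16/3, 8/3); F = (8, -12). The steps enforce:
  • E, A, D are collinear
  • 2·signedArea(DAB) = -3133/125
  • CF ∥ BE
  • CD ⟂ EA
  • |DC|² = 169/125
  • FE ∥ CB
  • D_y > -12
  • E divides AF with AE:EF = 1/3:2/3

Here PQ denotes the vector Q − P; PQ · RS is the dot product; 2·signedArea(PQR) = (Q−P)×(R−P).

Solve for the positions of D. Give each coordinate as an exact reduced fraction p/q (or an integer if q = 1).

D = (982/125, -1401/125)

1. D_x = 982/125  [E, A, D are collinear ∩ CD ⟂ EA]
2. D_y = -1401/125  [E, A, D are collinear ∩ CD ⟂ EA]
   → D = (982/125, -1401/125)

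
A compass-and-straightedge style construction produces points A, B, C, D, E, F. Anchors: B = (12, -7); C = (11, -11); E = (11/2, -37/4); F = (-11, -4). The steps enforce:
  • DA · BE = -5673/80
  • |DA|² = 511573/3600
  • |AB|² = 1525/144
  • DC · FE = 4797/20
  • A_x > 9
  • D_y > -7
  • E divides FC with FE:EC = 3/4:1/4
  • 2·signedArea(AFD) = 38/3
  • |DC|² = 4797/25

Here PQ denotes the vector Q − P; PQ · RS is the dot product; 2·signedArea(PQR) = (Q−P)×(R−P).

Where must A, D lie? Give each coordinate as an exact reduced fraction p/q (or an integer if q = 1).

A = (19/2, -109/12)
D = (-11/5, -34/5)

1. D_x = -11/5  [line -33/2·x + 21/4·y + -3/5 = 0 ∩ |DC|² = 4797/25]
2. D_y = -34/5  [line -33/2·x + 21/4·y + -3/5 = 0 ∩ |DC|² = 4797/25]
   → D = (-11/5, -34/5)
3. A_x = 19/2  [2·signedArea(AFD) = 38/3 ∩ DA · BE = -5673/80]
4. A_y = -109/12  [2·signedArea(AFD) = 38/3 ∩ DA · BE = -5673/80]
   → A = (19/2, -109/12)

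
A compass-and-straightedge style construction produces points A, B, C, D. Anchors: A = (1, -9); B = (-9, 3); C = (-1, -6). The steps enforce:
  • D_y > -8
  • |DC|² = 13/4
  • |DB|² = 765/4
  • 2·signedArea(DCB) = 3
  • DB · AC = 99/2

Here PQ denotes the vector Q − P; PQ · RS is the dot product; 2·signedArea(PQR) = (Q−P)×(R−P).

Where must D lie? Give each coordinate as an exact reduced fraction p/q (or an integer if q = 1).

1. D_x = 0  [DB · AC = 99/2 ∩ 2·signedArea(DCB) = 3]
2. D_y = -15/2  [DB · AC = 99/2 ∩ 2·signedArea(DCB) = 3]
   → D = (0, -15/2)

D = (0, -15/2)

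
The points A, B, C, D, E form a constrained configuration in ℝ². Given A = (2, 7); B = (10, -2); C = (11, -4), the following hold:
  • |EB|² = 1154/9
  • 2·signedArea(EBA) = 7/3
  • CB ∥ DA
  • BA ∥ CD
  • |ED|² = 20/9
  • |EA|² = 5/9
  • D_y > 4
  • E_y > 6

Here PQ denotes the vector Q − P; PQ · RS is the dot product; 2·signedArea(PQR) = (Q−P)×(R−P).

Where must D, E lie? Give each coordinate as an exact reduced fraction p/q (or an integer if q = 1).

1. D_x = 3  [CB ∥ DA ∩ BA ∥ CD]
2. D_y = 5  [CB ∥ DA ∩ BA ∥ CD]
   → D = (3, 5)
3. E_x = 7/3  [line -9·x + -8·y + 215/3 = 0 ∩ |ED|² = 20/9]
4. E_y = 19/3  [line -9·x + -8·y + 215/3 = 0 ∩ |ED|² = 20/9]
   → E = (7/3, 19/3)

D = (3, 5)
E = (7/3, 19/3)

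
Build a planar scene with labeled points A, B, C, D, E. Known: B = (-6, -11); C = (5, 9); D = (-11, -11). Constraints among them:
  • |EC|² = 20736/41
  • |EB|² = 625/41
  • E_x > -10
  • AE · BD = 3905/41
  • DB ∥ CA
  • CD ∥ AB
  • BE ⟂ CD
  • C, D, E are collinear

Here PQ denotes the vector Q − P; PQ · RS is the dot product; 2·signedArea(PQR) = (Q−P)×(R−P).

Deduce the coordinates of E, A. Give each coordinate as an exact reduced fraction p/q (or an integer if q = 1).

1. E_x = -371/41  [C, D, E are collinear ∩ BE ⟂ CD]
2. E_y = -351/41  [C, D, E are collinear ∩ BE ⟂ CD]
   → E = (-371/41, -351/41)
3. A_x = 10  [CD ∥ AB ∩ DB ∥ CA]
4. A_y = 9  [CD ∥ AB ∩ DB ∥ CA]
   → A = (10, 9)

A = (10, 9)
E = (-371/41, -351/41)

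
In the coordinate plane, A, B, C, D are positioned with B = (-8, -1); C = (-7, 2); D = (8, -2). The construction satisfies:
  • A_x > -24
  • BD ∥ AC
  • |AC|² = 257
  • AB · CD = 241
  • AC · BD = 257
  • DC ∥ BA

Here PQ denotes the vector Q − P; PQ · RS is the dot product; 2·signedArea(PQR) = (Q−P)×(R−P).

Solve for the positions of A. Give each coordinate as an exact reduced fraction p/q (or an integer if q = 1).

A = (-23, 3)

1. A_x = -23  [BD ∥ AC ∩ DC ∥ BA]
2. A_y = 3  [BD ∥ AC ∩ DC ∥ BA]
   → A = (-23, 3)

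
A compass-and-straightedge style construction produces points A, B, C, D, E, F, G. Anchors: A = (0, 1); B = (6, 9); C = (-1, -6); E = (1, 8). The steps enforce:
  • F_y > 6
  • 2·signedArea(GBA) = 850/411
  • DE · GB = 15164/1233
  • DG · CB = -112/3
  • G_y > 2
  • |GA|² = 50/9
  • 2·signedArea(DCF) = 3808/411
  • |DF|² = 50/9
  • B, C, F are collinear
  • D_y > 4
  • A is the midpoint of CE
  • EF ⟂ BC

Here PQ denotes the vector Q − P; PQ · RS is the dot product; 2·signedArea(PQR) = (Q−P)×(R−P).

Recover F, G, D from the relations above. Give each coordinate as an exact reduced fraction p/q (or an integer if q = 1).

1. F_x = 647/137  [B, C, F are collinear ∩ EF ⟂ BC]
2. F_y = 858/137  [B, C, F are collinear ∩ EF ⟂ BC]
   → F = (647/137, 858/137)
3. G_x = 647/411  [line 8·x + -6·y + 1616/411 = 0 ∩ |GA|² = 50/9]
4. G_y = 1132/411  [line 8·x + -6·y + 1616/411 = 0 ∩ |GA|² = 50/9]
   → G = (647/411, 1132/411)
5. D_x = 1294/411  [DG · CB = -112/3 ∩ 2·signedArea(DCF) = 3808/411]
6. D_y = 1853/411  [DG · CB = -112/3 ∩ 2·signedArea(DCF) = 3808/411]
   → D = (1294/411, 1853/411)

D = (1294/411, 1853/411)
F = (647/137, 858/137)
G = (647/411, 1132/411)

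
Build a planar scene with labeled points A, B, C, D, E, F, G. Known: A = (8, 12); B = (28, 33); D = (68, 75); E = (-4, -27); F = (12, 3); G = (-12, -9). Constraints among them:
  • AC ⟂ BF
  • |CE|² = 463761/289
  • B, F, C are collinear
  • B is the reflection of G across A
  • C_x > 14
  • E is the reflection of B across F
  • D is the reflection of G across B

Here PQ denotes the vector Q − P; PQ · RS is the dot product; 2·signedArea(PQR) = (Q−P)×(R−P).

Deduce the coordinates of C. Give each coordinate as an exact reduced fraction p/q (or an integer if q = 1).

C = (4292/289, 2412/289)

1. C_x = 4292/289  [B, F, C are collinear ∩ AC ⟂ BF]
2. C_y = 2412/289  [B, F, C are collinear ∩ AC ⟂ BF]
   → C = (4292/289, 2412/289)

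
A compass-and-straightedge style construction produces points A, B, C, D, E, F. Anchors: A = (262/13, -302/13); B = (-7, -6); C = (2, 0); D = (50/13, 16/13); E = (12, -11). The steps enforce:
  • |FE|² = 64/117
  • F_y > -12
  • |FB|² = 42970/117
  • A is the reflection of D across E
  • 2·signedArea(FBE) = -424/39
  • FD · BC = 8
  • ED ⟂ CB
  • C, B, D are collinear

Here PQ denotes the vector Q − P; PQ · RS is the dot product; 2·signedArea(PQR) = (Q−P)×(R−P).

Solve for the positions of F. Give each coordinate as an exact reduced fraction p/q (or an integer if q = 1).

F = (148/13, -445/39)

1. F_x = 148/13  [FD · BC = 8 ∩ 2·signedArea(FBE) = -424/39]
2. F_y = -445/39  [FD · BC = 8 ∩ 2·signedArea(FBE) = -424/39]
   → F = (148/13, -445/39)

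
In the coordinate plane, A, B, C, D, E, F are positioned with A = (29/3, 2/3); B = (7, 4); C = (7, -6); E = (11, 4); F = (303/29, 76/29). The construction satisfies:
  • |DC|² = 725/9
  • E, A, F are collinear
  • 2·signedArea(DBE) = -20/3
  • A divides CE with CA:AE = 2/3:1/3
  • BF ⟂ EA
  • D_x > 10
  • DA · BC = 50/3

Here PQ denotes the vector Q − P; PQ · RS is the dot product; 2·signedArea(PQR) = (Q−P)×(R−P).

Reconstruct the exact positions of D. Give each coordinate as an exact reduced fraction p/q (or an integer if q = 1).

D = (31/3, 7/3)

1. D_y = 7/3  [DA · BC = 50/3]
2. D_x = 31/3  [|DC|² = 725/9]
   → D = (31/3, 7/3)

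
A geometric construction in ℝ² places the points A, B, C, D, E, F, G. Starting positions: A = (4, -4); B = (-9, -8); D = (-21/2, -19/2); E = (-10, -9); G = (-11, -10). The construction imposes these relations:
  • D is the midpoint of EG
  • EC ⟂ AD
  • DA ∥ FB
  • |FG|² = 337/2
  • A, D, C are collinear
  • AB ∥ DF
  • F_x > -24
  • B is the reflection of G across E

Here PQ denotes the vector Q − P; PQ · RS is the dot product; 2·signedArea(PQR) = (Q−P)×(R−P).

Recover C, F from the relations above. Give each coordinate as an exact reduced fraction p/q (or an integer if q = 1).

1. C_x = -9521/962  [A, D, C are collinear ∩ EC ⟂ AD]
2. C_y = -8919/962  [A, D, C are collinear ∩ EC ⟂ AD]
   → C = (-9521/962, -8919/962)
3. F_x = -47/2  [DA ∥ FB ∩ AB ∥ DF]
4. F_y = -27/2  [DA ∥ FB ∩ AB ∥ DF]
   → F = (-47/2, -27/2)

C = (-9521/962, -8919/962)
F = (-47/2, -27/2)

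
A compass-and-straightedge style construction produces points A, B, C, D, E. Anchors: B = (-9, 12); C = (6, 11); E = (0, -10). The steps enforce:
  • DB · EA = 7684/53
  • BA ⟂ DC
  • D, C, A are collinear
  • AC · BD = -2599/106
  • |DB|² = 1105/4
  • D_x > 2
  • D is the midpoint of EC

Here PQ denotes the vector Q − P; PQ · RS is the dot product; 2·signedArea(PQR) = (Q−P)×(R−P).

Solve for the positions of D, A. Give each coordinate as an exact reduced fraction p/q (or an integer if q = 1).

1. D_x = 3  [D is the midpoint of EC]
2. D_y = 1/2  [D is the midpoint of EC]
   → D = (3, 1/2)
3. A_x = 272/53  [D, C, A are collinear ∩ BA ⟂ DC]
4. A_y = 422/53  [D, C, A are collinear ∩ BA ⟂ DC]
   → A = (272/53, 422/53)

A = (272/53, 422/53)
D = (3, 1/2)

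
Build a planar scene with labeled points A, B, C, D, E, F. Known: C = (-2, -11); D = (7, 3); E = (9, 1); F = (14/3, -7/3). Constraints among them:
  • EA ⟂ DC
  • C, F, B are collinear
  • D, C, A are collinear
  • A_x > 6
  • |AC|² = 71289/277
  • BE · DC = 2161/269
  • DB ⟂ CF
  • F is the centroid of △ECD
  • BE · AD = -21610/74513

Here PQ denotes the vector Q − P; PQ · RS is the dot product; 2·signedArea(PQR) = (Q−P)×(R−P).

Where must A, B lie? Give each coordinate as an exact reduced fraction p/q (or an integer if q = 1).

1. A_x = 1849/277  [D, C, A are collinear ∩ EA ⟂ DC]
2. A_y = 691/277  [D, C, A are collinear ∩ EA ⟂ DC]
   → A = (1849/277, 691/277)
3. B_x = 2182/269  [C, F, B are collinear ∩ DB ⟂ CF]
4. B_y = 577/269  [C, F, B are collinear ∩ DB ⟂ CF]
   → B = (2182/269, 577/269)

A = (1849/277, 691/277)
B = (2182/269, 577/269)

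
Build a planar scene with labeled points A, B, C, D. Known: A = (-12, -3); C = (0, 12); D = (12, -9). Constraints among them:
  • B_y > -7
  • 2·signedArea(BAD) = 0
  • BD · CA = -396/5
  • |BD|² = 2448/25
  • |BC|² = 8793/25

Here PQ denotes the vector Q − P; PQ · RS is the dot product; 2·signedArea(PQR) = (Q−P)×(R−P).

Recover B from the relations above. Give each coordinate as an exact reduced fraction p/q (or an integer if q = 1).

B = (12/5, -33/5)

1. B_x = 12/5  [2·signedArea(BAD) = 0 ∩ BD · CA = -396/5]
2. B_y = -33/5  [2·signedArea(BAD) = 0 ∩ BD · CA = -396/5]
   → B = (12/5, -33/5)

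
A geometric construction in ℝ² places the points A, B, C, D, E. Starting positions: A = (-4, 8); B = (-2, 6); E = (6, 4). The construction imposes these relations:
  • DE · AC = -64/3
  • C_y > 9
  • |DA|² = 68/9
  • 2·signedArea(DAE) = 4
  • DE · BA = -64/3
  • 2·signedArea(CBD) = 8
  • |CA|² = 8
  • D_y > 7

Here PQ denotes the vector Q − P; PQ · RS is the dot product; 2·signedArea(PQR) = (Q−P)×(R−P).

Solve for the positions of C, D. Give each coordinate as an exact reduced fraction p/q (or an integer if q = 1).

1. D_x = -4/3  [DE · BA = -64/3 ∩ 2·signedArea(DAE) = 4]
2. D_y = 22/3  [DE · BA = -64/3 ∩ 2·signedArea(DAE) = 4]
   → D = (-4/3, 22/3)
3. C_x = -6  [2·signedArea(CBD) = 8 ∩ DE · AC = -64/3]
4. C_y = 10  [2·signedArea(CBD) = 8 ∩ DE · AC = -64/3]
   → C = (-6, 10)

C = (-6, 10)
D = (-4/3, 22/3)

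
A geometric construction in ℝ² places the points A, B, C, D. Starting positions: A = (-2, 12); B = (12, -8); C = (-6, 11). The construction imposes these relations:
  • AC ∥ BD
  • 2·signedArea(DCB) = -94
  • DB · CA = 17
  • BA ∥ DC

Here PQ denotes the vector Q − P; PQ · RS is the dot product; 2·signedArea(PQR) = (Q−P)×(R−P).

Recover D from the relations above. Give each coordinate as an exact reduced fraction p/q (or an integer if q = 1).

1. D_x = 8  [BA ∥ DC ∩ AC ∥ BD]
2. D_y = -9  [BA ∥ DC ∩ AC ∥ BD]
   → D = (8, -9)

D = (8, -9)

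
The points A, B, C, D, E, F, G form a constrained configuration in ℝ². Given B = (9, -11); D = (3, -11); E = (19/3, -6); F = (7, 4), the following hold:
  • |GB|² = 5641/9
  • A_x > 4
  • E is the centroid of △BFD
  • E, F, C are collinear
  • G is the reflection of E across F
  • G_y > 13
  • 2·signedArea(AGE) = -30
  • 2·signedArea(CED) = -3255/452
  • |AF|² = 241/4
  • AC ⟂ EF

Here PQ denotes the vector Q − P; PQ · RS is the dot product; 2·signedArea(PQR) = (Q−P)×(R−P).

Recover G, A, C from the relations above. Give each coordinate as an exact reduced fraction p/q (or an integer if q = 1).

1. G_x = 23/3  [G is the reflection of E across F]
2. G_y = 14  [G is the reflection of E across F]
   → G = (23/3, 14)
3. C_x = 2935/452  [E, F, C are collinear ∩ 2·signedArea(CED) = -3255/452]
4. C_y = -1627/452  [E, F, C are collinear ∩ 2·signedArea(CED) = -3255/452]
   → C = (2935/452, -1627/452)
5. A_x = 5  [2·signedArea(AGE) = -30 ∩ AC ⟂ EF]
6. A_y = -7/2  [2·signedArea(AGE) = -30 ∩ AC ⟂ EF]
   → A = (5, -7/2)

A = (5, -7/2)
C = (2935/452, -1627/452)
G = (23/3, 14)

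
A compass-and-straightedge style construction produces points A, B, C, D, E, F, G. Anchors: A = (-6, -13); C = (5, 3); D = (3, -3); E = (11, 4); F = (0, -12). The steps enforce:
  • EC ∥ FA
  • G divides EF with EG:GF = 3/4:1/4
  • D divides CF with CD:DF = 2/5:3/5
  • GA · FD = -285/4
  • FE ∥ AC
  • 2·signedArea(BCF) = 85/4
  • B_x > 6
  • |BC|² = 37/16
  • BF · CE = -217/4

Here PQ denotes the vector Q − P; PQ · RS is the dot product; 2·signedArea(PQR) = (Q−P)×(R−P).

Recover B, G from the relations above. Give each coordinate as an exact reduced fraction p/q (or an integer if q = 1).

B = (13/2, 13/4)
G = (11/4, -8)

1. B_x = 13/2  [2·signedArea(BCF) = 85/4 ∩ BF · CE = -217/4]
2. B_y = 13/4  [2·signedArea(BCF) = 85/4 ∩ BF · CE = -217/4]
   → B = (13/2, 13/4)
3. G_x = 11/4  [G divides EF with EG:GF = 3/4:1/4]
4. G_y = -8  [G divides EF with EG:GF = 3/4:1/4]
   → G = (11/4, -8)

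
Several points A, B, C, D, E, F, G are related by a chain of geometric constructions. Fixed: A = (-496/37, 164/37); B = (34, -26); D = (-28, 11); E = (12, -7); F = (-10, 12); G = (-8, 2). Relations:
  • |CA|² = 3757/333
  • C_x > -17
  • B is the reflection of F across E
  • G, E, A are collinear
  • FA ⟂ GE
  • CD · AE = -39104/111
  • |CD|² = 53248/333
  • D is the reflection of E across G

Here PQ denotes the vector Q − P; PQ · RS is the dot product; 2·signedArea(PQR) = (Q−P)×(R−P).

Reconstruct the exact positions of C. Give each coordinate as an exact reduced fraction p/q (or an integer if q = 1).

C = (-1828/111, 215/37)

1. C_x = -1828/111  [line -940/37·x + 423/37·y + -53815/111 = 0 ∩ |CD|² = 53248/333]
2. C_y = 215/37  [line -940/37·x + 423/37·y + -53815/111 = 0 ∩ |CD|² = 53248/333]
   → C = (-1828/111, 215/37)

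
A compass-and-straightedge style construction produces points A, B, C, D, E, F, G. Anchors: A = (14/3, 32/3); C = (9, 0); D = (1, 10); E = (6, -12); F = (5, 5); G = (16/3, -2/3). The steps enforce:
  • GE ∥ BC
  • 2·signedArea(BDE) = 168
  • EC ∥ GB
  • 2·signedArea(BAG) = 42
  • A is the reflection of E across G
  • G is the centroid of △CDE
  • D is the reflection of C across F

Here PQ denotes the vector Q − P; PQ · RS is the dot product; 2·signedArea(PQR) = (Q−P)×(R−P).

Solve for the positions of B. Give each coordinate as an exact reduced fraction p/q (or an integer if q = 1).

B = (25/3, 34/3)

1. B_x = 25/3  [GE ∥ BC ∩ EC ∥ GB]
2. B_y = 34/3  [GE ∥ BC ∩ EC ∥ GB]
   → B = (25/3, 34/3)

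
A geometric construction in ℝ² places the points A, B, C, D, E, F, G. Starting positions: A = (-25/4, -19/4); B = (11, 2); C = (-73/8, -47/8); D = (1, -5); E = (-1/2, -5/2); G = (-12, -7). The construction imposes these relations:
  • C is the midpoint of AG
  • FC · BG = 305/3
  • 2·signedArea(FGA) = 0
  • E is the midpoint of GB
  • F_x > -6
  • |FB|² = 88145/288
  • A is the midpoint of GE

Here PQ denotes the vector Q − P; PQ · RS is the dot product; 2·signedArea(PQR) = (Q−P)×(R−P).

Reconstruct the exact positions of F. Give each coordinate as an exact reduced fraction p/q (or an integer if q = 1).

1. F_x = -127/24  [2·signedArea(FGA) = 0 ∩ FC · BG = 305/3]
2. F_y = -35/8  [2·signedArea(FGA) = 0 ∩ FC · BG = 305/3]
   → F = (-127/24, -35/8)

F = (-127/24, -35/8)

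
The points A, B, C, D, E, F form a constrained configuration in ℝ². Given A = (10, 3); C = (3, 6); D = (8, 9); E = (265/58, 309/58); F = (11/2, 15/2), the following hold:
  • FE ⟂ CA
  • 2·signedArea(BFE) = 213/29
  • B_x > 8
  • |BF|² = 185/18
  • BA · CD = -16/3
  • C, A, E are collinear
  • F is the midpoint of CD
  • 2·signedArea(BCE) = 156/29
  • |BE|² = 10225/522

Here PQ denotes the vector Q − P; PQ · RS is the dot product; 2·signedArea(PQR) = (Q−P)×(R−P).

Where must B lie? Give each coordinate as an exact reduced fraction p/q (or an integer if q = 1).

1. B_x = 26/3  [2·signedArea(BCE) = 156/29 ∩ BA · CD = -16/3]
2. B_y = 7  [2·signedArea(BCE) = 156/29 ∩ BA · CD = -16/3]
   → B = (26/3, 7)

B = (26/3, 7)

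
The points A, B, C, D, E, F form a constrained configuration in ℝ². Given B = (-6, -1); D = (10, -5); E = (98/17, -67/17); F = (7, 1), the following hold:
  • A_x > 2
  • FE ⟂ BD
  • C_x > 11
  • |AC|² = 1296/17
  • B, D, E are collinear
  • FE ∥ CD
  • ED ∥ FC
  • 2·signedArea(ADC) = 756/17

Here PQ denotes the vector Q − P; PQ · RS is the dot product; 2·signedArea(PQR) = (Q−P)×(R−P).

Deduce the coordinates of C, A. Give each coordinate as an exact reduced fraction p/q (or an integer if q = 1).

1. C_x = 191/17  [FE ∥ CD ∩ ED ∥ FC]
2. C_y = -1/17  [FE ∥ CD ∩ ED ∥ FC]
   → C = (191/17, -1/17)
3. A_x = 47/17  [line -84/17·x + 21/17·y + 189/17 = 0 ∩ |AC|² = 1296/17]
4. A_y = 35/17  [line -84/17·x + 21/17·y + 189/17 = 0 ∩ |AC|² = 1296/17]
   → A = (47/17, 35/17)

A = (47/17, 35/17)
C = (191/17, -1/17)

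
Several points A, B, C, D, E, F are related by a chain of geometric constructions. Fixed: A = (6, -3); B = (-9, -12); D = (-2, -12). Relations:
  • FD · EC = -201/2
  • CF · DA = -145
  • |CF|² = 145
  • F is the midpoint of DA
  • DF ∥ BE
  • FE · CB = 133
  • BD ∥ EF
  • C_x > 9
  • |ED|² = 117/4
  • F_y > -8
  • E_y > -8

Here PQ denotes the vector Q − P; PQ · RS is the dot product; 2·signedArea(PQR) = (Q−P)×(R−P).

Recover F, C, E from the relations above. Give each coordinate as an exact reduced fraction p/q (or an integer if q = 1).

C = (10, 3/2)
E = (-5, -15/2)
F = (2, -15/2)

1. F_x = 2  [F is the midpoint of DA]
2. F_y = -15/2  [F is the midpoint of DA]
   → F = (2, -15/2)
3. C_x = 10  [line -8·x + -9·y + 187/2 = 0 ∩ |CF|² = 145]
4. C_y = 3/2  [line -8·x + -9·y + 187/2 = 0 ∩ |CF|² = 145]
   → C = (10, 3/2)
5. E_x = -5  [BD ∥ EF ∩ DF ∥ BE]
6. E_y = -15/2  [BD ∥ EF ∩ DF ∥ BE]
   → E = (-5, -15/2)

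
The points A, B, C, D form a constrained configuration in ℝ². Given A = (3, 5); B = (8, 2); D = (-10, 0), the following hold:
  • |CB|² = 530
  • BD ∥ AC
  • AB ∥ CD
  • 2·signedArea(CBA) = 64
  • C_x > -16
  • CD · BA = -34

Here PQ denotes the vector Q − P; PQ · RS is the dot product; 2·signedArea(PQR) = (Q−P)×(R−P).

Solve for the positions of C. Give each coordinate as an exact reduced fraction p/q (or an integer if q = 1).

1. C_x = -15  [AB ∥ CD ∩ BD ∥ AC]
2. C_y = 3  [AB ∥ CD ∩ BD ∥ AC]
   → C = (-15, 3)

C = (-15, 3)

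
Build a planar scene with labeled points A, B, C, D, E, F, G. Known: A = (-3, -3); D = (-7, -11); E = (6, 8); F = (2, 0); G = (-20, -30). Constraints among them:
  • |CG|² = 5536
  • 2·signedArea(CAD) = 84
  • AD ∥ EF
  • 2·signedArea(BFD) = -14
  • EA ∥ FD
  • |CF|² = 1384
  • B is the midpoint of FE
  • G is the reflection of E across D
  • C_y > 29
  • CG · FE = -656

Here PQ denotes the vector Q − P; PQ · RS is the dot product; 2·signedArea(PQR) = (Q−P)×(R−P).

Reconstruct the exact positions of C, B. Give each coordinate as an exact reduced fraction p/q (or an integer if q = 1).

B = (4, 4)
C = (24, 30)

1. C_x = 24  [2·signedArea(CAD) = 84 ∩ CG · FE = -656]
2. C_y = 30  [2·signedArea(CAD) = 84 ∩ CG · FE = -656]
   → C = (24, 30)
3. B_x = 4  [B is the midpoint of FE]
4. B_y = 4  [B is the midpoint of FE]
   → B = (4, 4)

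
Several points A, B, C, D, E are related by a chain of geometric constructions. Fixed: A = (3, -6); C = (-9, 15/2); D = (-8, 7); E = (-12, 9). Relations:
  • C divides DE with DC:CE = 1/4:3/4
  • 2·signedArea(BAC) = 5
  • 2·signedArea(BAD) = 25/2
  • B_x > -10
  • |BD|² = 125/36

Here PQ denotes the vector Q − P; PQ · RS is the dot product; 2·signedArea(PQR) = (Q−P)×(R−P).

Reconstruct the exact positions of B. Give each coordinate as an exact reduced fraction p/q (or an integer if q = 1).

B = (-29/3, 47/6)

1. B_x = -29/3  [2·signedArea(BAC) = 5 ∩ 2·signedArea(BAD) = 25/2]
2. B_y = 47/6  [2·signedArea(BAC) = 5 ∩ 2·signedArea(BAD) = 25/2]
   → B = (-29/3, 47/6)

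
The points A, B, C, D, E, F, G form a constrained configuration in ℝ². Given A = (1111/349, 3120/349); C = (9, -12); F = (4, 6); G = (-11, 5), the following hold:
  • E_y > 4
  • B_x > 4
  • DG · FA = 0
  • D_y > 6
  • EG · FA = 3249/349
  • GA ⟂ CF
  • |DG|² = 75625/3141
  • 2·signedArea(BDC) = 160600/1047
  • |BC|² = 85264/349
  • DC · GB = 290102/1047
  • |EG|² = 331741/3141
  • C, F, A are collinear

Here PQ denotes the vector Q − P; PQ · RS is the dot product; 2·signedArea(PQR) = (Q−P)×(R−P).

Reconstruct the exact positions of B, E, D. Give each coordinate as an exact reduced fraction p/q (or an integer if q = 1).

1. E_x = -254/349  [line 285/349·x + -1026/349·y + 5016/349 = 0 ∩ |EG|² = 331741/3141]
2. E_y = 4907/1047  [line 285/349·x + -1026/349·y + 5016/349 = 0 ∩ |EG|² = 331741/3141]
   → E = (-254/349, 4907/1047)
3. D_x = -2189/349  [line 285/349·x + -1026/349·y + 8265/349 = 0 ∩ |DG|² = 75625/3141]
4. D_y = 6610/1047  [line 285/349·x + -1026/349·y + 8265/349 = 0 ∩ |DG|² = 75625/3141]
   → D = (-2189/349, 6610/1047)
5. B_x = 1681/349  [2·signedArea(BDC) = 160600/1047 ∩ DC · GB = 290102/1047]
6. B_y = 1068/349  [2·signedArea(BDC) = 160600/1047 ∩ DC · GB = 290102/1047]
   → B = (1681/349, 1068/349)

B = (1681/349, 1068/349)
D = (-2189/349, 6610/1047)
E = (-254/349, 4907/1047)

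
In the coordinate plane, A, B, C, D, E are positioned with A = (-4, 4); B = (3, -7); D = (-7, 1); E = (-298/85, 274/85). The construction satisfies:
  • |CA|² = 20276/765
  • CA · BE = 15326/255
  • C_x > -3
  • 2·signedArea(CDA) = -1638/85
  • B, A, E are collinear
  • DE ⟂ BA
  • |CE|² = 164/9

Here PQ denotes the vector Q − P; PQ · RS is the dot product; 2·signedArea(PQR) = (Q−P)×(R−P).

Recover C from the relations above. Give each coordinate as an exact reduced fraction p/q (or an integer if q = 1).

1. C_x = -638/255  [2·signedArea(CDA) = -1638/85 ∩ CA · BE = 15326/255]
2. C_y = -236/255  [2·signedArea(CDA) = -1638/85 ∩ CA · BE = 15326/255]
   → C = (-638/255, -236/255)

C = (-638/255, -236/255)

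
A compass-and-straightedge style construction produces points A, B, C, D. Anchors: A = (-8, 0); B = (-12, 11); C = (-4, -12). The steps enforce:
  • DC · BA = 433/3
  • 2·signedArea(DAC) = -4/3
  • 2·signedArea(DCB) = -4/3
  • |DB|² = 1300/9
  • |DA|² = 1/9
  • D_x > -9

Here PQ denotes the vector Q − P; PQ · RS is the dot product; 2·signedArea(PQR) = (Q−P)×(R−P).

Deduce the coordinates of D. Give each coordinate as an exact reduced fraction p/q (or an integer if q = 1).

1. D_x = -8  [2·signedArea(DAC) = -4/3 ∩ DC · BA = 433/3]
2. D_y = -1/3  [2·signedArea(DAC) = -4/3 ∩ DC · BA = 433/3]
   → D = (-8, -1/3)

D = (-8, -1/3)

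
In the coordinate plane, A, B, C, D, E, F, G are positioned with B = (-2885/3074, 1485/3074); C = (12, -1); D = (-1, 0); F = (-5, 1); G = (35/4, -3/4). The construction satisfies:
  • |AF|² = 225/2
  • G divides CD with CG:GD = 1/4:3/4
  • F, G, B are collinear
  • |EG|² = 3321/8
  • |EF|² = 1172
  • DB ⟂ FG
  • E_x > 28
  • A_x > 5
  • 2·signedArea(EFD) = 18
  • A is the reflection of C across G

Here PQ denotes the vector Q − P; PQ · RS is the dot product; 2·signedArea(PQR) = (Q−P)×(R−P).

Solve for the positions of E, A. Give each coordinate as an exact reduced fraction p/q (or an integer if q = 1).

1. E_x = 29  [line 1·x + 4·y + -17 = 0 ∩ |EG|² = 3321/8]
2. E_y = -3  [line 1·x + 4·y + -17 = 0 ∩ |EG|² = 3321/8]
   → E = (29, -3)
3. A_x = 11/2  [A is the reflection of C across G]
4. A_y = -1/2  [A is the reflection of C across G]
   → A = (11/2, -1/2)

A = (11/2, -1/2)
E = (29, -3)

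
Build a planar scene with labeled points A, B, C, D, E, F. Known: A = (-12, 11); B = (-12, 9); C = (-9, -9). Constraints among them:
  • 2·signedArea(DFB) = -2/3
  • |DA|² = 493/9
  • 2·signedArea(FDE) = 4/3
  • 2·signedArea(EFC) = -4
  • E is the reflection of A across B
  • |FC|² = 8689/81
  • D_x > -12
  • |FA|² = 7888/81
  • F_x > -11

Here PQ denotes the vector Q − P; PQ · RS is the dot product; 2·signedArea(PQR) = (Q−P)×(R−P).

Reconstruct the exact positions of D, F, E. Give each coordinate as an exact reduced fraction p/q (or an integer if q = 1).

1. E_x = -12  [E is the reflection of A across B]
2. E_y = 7  [E is the reflection of A across B]
   → E = (-12, 7)
3. F_x = -32/3  [line -16·x + -3·y + -167 = 0 ∩ |FA|² = 7888/81]
4. F_y = 11/9  [line -16·x + -3·y + -167 = 0 ∩ |FA|² = 7888/81]
   → F = (-32/3, 11/9)
5. D_x = -11  [2·signedArea(DFB) = -2/3 ∩ 2·signedArea(FDE) = 4/3]
6. D_y = 11/3  [2·signedArea(DFB) = -2/3 ∩ 2·signedArea(FDE) = 4/3]
   → D = (-11, 11/3)

D = (-11, 11/3)
E = (-12, 7)
F = (-32/3, 11/9)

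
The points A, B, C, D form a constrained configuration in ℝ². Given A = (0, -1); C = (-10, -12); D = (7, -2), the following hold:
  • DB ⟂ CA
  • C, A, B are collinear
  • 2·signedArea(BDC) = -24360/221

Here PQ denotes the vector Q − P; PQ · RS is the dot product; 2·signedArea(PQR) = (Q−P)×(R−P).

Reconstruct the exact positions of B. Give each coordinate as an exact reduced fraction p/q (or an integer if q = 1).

B = (590/221, 428/221)

1. B_x = 590/221  [C, A, B are collinear ∩ DB ⟂ CA]
2. B_y = 428/221  [C, A, B are collinear ∩ DB ⟂ CA]
   → B = (590/221, 428/221)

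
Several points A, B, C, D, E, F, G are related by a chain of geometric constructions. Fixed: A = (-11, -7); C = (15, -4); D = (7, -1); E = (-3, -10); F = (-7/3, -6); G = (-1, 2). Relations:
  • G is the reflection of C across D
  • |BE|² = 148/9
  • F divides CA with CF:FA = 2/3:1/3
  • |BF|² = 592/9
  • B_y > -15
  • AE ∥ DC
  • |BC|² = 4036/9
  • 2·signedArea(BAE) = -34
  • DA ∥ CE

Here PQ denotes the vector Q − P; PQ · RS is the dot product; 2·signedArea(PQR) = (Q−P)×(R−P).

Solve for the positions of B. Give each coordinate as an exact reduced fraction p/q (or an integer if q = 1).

B = (-11/3, -14)

1. B_x = -11/3  [line 3·x + 8·y + 123 = 0 ∩ |BC|² = 4036/9]
2. B_y = -14  [line 3·x + 8·y + 123 = 0 ∩ |BC|² = 4036/9]
   → B = (-11/3, -14)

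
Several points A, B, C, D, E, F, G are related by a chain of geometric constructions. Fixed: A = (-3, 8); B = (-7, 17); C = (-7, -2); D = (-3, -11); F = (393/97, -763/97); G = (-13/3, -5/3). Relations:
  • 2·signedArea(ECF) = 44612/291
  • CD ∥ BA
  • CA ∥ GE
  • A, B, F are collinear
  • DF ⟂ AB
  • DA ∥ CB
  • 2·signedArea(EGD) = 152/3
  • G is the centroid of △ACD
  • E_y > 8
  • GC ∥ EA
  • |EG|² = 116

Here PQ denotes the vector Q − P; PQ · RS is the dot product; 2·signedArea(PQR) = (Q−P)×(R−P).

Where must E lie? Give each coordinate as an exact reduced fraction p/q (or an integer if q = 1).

E = (-1/3, 25/3)

1. E_x = -1/3  [GC ∥ EA ∩ CA ∥ GE]
2. E_y = 25/3  [GC ∥ EA ∩ CA ∥ GE]
   → E = (-1/3, 25/3)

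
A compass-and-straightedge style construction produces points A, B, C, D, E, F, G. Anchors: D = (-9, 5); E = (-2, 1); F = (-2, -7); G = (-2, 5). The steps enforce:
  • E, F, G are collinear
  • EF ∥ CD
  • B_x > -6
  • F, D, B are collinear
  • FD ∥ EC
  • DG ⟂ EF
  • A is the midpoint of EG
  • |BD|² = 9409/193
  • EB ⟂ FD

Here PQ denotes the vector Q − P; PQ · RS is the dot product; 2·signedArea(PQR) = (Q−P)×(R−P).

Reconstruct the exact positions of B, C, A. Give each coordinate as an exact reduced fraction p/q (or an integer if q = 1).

1. B_x = -1058/193  [F, D, B are collinear ∩ EB ⟂ FD]
2. B_y = -199/193  [F, D, B are collinear ∩ EB ⟂ FD]
   → B = (-1058/193, -199/193)
3. C_x = -9  [EF ∥ CD ∩ FD ∥ EC]
4. C_y = 13  [EF ∥ CD ∩ FD ∥ EC]
   → C = (-9, 13)
5. A_x = -2  [A is the midpoint of EG]
6. A_y = 3  [A is the midpoint of EG]
   → A = (-2, 3)

A = (-2, 3)
B = (-1058/193, -199/193)
C = (-9, 13)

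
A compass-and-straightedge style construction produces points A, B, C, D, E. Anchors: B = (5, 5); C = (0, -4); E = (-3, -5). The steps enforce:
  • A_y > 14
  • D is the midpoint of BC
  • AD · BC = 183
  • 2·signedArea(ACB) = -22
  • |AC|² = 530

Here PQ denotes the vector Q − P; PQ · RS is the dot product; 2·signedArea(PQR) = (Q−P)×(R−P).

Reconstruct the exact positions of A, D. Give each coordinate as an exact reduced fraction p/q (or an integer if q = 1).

A = (13, 15)
D = (5/2, 1/2)

1. A_x = 13  [line -9·x + 5·y + 42 = 0 ∩ |AC|² = 530]
2. A_y = 15  [line -9·x + 5·y + 42 = 0 ∩ |AC|² = 530]
   → A = (13, 15)
3. D_x = 5/2  [AD · BC = 183 ∩ D is the midpoint of BC]
4. D_y = 1/2  [AD · BC = 183 ∩ D is the midpoint of BC]
   → D = (5/2, 1/2)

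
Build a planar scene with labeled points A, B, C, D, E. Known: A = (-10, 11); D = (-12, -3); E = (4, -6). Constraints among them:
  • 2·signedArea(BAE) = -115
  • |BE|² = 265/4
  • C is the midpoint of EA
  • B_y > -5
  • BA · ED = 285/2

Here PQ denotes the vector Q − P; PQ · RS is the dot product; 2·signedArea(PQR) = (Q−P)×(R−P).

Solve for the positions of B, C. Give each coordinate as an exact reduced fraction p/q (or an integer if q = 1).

B = (-4, -9/2)
C = (-3, 5/2)

1. B_x = -4  [2·signedArea(BAE) = -115 ∩ BA · ED = 285/2]
2. B_y = -9/2  [2·signedArea(BAE) = -115 ∩ BA · ED = 285/2]
   → B = (-4, -9/2)
3. C_x = -3  [C is the midpoint of EA]
4. C_y = 5/2  [C is the midpoint of EA]
   → C = (-3, 5/2)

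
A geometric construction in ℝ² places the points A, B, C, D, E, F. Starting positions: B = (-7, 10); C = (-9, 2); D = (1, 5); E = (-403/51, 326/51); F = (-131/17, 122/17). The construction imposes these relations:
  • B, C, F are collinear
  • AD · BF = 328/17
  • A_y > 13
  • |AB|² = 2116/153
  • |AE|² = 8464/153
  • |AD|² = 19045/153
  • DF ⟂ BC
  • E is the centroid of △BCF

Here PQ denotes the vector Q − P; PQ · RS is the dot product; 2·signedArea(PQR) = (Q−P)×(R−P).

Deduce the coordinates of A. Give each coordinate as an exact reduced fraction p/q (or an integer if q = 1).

A = (-311/51, 694/51)

1. A_x = -311/51  [line 12/17·x + 48/17·y + -580/17 = 0 ∩ |AB|² = 2116/153]
2. A_y = 694/51  [line 12/17·x + 48/17·y + -580/17 = 0 ∩ |AB|² = 2116/153]
   → A = (-311/51, 694/51)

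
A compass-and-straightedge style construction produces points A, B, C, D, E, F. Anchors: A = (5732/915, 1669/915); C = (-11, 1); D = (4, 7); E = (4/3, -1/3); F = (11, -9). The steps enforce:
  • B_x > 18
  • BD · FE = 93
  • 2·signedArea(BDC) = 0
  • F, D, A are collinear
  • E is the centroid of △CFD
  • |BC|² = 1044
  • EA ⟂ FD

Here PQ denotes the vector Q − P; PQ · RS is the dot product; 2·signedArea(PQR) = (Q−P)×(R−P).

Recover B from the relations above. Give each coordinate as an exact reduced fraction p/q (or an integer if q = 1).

B = (19, 13)

1. B_x = 19  [2·signedArea(BDC) = 0 ∩ BD · FE = 93]
2. B_y = 13  [2·signedArea(BDC) = 0 ∩ BD · FE = 93]
   → B = (19, 13)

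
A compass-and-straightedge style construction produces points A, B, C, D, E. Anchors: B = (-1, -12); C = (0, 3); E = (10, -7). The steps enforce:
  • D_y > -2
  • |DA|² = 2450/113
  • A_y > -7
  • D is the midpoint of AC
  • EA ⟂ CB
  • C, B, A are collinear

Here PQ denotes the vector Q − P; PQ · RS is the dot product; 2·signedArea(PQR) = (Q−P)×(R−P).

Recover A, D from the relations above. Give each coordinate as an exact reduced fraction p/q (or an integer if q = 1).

1. A_x = -70/113  [C, B, A are collinear ∩ EA ⟂ CB]
2. A_y = -711/113  [C, B, A are collinear ∩ EA ⟂ CB]
   → A = (-70/113, -711/113)
3. D_x = -35/113  [D is the midpoint of AC]
4. D_y = -186/113  [D is the midpoint of AC]
   → D = (-35/113, -186/113)

A = (-70/113, -711/113)
D = (-35/113, -186/113)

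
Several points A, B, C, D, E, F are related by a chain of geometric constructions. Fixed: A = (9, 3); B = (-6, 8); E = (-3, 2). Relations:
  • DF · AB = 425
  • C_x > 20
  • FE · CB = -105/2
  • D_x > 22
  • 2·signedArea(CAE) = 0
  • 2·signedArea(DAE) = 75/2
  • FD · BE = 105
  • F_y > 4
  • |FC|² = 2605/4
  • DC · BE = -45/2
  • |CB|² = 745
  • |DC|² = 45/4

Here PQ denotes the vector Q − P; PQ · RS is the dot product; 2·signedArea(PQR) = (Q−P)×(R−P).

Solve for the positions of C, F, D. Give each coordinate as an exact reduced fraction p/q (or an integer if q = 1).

1. C_x = 21  [line 1·x + -12·y + 27 = 0 ∩ |CB|² = 745]
2. C_y = 4  [line 1·x + -12·y + 27 = 0 ∩ |CB|² = 745]
   → C = (21, 4)
3. D_x = 45/2  [DC · BE = -45/2 ∩ 2·signedArea(DAE) = 75/2]
4. D_y = 1  [DC · BE = -45/2 ∩ 2·signedArea(DAE) = 75/2]
   → D = (45/2, 1)
5. F_x = -9/2  [FD · BE = 105 ∩ FE · CB = -105/2]
6. F_y = 5  [FD · BE = 105 ∩ FE · CB = -105/2]
   → F = (-9/2, 5)

C = (21, 4)
D = (45/2, 1)
F = (-9/2, 5)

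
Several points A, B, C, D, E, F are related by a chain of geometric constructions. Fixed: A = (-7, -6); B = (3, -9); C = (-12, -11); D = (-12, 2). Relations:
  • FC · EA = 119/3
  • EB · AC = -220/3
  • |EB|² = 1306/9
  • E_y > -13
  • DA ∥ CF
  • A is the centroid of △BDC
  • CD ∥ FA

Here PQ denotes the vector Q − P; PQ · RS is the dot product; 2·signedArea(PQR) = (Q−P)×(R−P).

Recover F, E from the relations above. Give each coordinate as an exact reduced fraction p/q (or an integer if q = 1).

E = (-26/3, -12)
F = (-7, -19)

1. F_x = -7  [CD ∥ FA ∩ DA ∥ CF]
2. F_y = -19  [CD ∥ FA ∩ DA ∥ CF]
   → F = (-7, -19)
3. E_x = -26/3  [EB · AC = -220/3 ∩ FC · EA = 119/3]
4. E_y = -12  [EB · AC = -220/3 ∩ FC · EA = 119/3]
   → E = (-26/3, -12)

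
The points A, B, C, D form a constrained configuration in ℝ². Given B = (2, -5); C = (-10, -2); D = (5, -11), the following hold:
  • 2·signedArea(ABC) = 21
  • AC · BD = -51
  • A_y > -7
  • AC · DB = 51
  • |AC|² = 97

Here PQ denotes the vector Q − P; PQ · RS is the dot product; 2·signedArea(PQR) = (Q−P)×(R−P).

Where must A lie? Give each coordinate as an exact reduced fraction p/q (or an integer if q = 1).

1. A_x = -1  [AC · BD = -51 ∩ 2·signedArea(ABC) = 21]
2. A_y = -6  [AC · BD = -51 ∩ 2·signedArea(ABC) = 21]
   → A = (-1, -6)

A = (-1, -6)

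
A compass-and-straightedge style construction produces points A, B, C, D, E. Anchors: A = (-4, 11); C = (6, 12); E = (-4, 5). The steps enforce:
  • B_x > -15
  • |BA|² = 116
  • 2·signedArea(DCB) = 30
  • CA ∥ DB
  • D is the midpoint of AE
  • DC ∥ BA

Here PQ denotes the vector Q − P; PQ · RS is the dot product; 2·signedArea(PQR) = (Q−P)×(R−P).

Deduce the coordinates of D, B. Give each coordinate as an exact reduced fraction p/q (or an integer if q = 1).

1. D_x = -4  [D is the midpoint of AE]
2. D_y = 8  [D is the midpoint of AE]
   → D = (-4, 8)
3. B_x = -14  [DC ∥ BA ∩ CA ∥ DB]
4. B_y = 7  [DC ∥ BA ∩ CA ∥ DB]
   → B = (-14, 7)

B = (-14, 7)
D = (-4, 8)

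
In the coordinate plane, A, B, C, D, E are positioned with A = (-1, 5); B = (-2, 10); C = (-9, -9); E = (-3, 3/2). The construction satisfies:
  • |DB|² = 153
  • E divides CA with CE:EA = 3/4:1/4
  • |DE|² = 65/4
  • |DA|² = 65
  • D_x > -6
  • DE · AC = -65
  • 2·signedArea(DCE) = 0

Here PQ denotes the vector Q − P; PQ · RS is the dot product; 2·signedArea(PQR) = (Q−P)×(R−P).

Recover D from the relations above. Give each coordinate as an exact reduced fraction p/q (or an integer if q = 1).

1. D_x = -5  [2·signedArea(DCE) = 0 ∩ DE · AC = -65]
2. D_y = -2  [2·signedArea(DCE) = 0 ∩ DE · AC = -65]
   → D = (-5, -2)

D = (-5, -2)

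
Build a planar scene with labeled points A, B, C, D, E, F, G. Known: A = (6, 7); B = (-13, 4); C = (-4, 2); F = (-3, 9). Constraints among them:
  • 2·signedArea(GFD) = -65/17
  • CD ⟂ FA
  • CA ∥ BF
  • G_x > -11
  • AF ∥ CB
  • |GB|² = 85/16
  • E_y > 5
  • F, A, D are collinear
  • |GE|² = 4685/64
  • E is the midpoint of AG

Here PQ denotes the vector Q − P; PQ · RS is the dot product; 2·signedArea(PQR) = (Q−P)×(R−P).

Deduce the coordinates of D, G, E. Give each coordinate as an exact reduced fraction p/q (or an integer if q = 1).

1. D_x = -42/17  [F, A, D are collinear ∩ CD ⟂ FA]
2. D_y = 151/17  [F, A, D are collinear ∩ CD ⟂ FA]
   → D = (-42/17, 151/17)
3. G_x = -43/4  [line 2/17·x + 9/17·y + -10/17 = 0 ∩ |GB|² = 85/16]
4. G_y = 7/2  [line 2/17·x + 9/17·y + -10/17 = 0 ∩ |GB|² = 85/16]
   → G = (-43/4, 7/2)
5. E_x = -19/8  [E is the midpoint of AG]
6. E_y = 21/4  [E is the midpoint of AG]
   → E = (-19/8, 21/4)

D = (-42/17, 151/17)
E = (-19/8, 21/4)
G = (-43/4, 7/2)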